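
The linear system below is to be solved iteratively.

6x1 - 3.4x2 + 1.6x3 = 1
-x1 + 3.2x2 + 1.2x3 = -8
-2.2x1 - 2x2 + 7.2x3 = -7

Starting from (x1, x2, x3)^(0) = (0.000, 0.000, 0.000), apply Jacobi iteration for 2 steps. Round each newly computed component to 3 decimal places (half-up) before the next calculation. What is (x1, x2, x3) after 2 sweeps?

(-0.991, -2.083, -1.616)

Iteration 1:
  x1 = (1 - (-3.4)·0.000 - (1.6)·0.000) / (6) = 0.167
  x2 = (-8 - (-1)·0.000 - (1.2)·0.000) / (3.2) = -2.500
  x3 = (-7 - (-2.2)·0.000 - (-2)·0.000) / (7.2) = -0.972
Iteration 2:
  x1 = (1 - (-3.4)·-2.500 - (1.6)·-0.972) / (6) = -0.991
  x2 = (-8 - (-1)·0.167 - (1.2)·-0.972) / (3.2) = -2.083
  x3 = (-7 - (-2.2)·0.167 - (-2)·-2.500) / (7.2) = -1.616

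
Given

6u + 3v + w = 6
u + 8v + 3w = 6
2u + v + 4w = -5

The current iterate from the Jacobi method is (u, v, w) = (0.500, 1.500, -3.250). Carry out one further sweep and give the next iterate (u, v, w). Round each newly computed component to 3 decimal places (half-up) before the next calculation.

One sweep:
  u = (6 - (3)·1.500 - (1)·-3.250) / (6) = 0.792
  v = (6 - (1)·0.500 - (3)·-3.250) / (8) = 1.906
  w = (-5 - (2)·0.500 - (1)·1.500) / (4) = -1.875

(0.792, 1.906, -1.875)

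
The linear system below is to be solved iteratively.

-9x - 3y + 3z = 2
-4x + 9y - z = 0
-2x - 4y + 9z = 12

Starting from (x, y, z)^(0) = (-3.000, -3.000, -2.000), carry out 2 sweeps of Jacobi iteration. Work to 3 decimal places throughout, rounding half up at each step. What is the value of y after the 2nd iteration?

Iteration 1:
  x = (2 - (-3)·-3.000 - (3)·-2.000) / (-9) = 0.111
  y = (0 - (-4)·-3.000 - (-1)·-2.000) / (9) = -1.556
  z = (12 - (-2)·-3.000 - (-4)·-3.000) / (9) = -0.667
Iteration 2:
  x = (2 - (-3)·-1.556 - (3)·-0.667) / (-9) = 0.074
  y = (0 - (-4)·0.111 - (-1)·-0.667) / (9) = -0.025
  z = (12 - (-2)·0.111 - (-4)·-1.556) / (9) = 0.666

-0.025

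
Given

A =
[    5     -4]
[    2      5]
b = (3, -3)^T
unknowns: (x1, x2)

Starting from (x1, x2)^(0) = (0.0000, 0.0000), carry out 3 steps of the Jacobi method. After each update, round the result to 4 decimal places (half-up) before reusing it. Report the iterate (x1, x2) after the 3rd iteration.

Iteration 1:
  x1 = (3 - (-4)·0.0000) / (5) = 0.6000
  x2 = (-3 - (2)·0.0000) / (5) = -0.6000
Iteration 2:
  x1 = (3 - (-4)·-0.6000) / (5) = 0.1200
  x2 = (-3 - (2)·0.6000) / (5) = -0.8400
Iteration 3:
  x1 = (3 - (-4)·-0.8400) / (5) = -0.0720
  x2 = (-3 - (2)·0.1200) / (5) = -0.6480

(-0.0720, -0.6480)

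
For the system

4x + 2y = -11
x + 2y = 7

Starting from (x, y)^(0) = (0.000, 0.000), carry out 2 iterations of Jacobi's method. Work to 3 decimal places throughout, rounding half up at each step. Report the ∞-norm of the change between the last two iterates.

1.750

Iteration 1:
  x = (-11 - (2)·0.000) / (4) = -2.750
  y = (7 - (1)·0.000) / (2) = 3.500
Iteration 2:
  x = (-11 - (2)·3.500) / (4) = -4.500
  y = (7 - (1)·-2.750) / (2) = 4.875
Change: (-1.750, 1.375) → max |·| = 1.750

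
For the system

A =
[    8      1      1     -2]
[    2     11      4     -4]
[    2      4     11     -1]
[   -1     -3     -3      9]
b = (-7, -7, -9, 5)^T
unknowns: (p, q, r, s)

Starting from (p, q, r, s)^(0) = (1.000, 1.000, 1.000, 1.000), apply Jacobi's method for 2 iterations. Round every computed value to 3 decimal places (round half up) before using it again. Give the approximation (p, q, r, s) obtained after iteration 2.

Iteration 1:
  p = (-7 - (1)·1.000 - (1)·1.000 - (-2)·1.000) / (8) = -0.875
  q = (-7 - (2)·1.000 - (4)·1.000 - (-4)·1.000) / (11) = -0.818
  r = (-9 - (2)·1.000 - (4)·1.000 - (-1)·1.000) / (11) = -1.273
  s = (5 - (-1)·1.000 - (-3)·1.000 - (-3)·1.000) / (9) = 1.333
Iteration 2:
  p = (-7 - (1)·-0.818 - (1)·-1.273 - (-2)·1.333) / (8) = -0.280
  q = (-7 - (2)·-0.875 - (4)·-1.273 - (-4)·1.333) / (11) = 0.470
  r = (-9 - (2)·-0.875 - (4)·-0.818 - (-1)·1.333) / (11) = -0.240
  s = (5 - (-1)·-0.875 - (-3)·-0.818 - (-3)·-1.273) / (9) = -0.239

(-0.280, 0.470, -0.240, -0.239)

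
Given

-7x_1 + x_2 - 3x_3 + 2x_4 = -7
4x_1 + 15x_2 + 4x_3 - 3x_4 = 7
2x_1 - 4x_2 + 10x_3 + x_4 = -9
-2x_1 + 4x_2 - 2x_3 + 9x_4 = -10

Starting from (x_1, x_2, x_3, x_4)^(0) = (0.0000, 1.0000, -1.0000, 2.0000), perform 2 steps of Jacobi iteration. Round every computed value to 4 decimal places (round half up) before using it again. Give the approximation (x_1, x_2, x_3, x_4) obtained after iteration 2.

Iteration 1:
  x_1 = (-7 - (1)·1.0000 - (-3)·-1.0000 - (2)·2.0000) / (-7) = 2.1429
  x_2 = (7 - (4)·0.0000 - (4)·-1.0000 - (-3)·2.0000) / (15) = 1.1333
  x_3 = (-9 - (2)·0.0000 - (-4)·1.0000 - (1)·2.0000) / (10) = -0.7000
  x_4 = (-10 - (-2)·0.0000 - (4)·1.0000 - (-2)·-1.0000) / (9) = -1.7778
Iteration 2:
  x_1 = (-7 - (1)·1.1333 - (-3)·-0.7000 - (2)·-1.7778) / (-7) = 0.9540
  x_2 = (7 - (4)·2.1429 - (4)·-0.7000 - (-3)·-1.7778) / (15) = -0.2737
  x_3 = (-9 - (2)·2.1429 - (-4)·1.1333 - (1)·-1.7778) / (10) = -0.6975
  x_4 = (-10 - (-2)·2.1429 - (4)·1.1333 - (-2)·-0.7000) / (9) = -1.2942

(0.9540, -0.2737, -0.6975, -1.2942)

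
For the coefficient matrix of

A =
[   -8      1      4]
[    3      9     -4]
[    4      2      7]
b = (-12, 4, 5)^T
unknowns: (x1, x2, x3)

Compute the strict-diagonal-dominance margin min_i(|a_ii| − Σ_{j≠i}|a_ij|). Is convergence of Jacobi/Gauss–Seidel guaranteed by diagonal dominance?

row 1: |-8| − (1+4) = 3
row 2: |9| − (3+4) = 2
row 3: |7| − (4+2) = 1
minimum over rows = 1 → strictly diagonally dominant (convergence guaranteed)

1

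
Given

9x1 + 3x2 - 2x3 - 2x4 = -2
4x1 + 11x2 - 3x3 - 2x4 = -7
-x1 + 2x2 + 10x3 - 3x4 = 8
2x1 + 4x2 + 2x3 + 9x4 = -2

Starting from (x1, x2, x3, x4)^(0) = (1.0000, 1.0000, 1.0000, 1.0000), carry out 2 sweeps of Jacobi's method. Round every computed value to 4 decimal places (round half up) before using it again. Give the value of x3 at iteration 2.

Iteration 1:
  x1 = (-2 - (3)·1.0000 - (-2)·1.0000 - (-2)·1.0000) / (9) = -0.1111
  x2 = (-7 - (4)·1.0000 - (-3)·1.0000 - (-2)·1.0000) / (11) = -0.5455
  x3 = (8 - (-1)·1.0000 - (2)·1.0000 - (-3)·1.0000) / (10) = 1.0000
  x4 = (-2 - (2)·1.0000 - (4)·1.0000 - (2)·1.0000) / (9) = -1.1111
Iteration 2:
  x1 = (-2 - (3)·-0.5455 - (-2)·1.0000 - (-2)·-1.1111) / (9) = -0.0651
  x2 = (-7 - (4)·-0.1111 - (-3)·1.0000 - (-2)·-1.1111) / (11) = -0.5253
  x3 = (8 - (-1)·-0.1111 - (2)·-0.5455 - (-3)·-1.1111) / (10) = 0.5647
  x4 = (-2 - (2)·-0.1111 - (4)·-0.5455 - (2)·1.0000) / (9) = -0.1773

0.5647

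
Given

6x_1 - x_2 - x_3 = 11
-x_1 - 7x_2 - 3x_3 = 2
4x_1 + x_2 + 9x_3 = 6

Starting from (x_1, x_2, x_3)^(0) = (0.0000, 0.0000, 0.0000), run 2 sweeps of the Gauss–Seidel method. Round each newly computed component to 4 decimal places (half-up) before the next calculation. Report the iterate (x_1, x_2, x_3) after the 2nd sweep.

Iteration 1:
  x_1 = (11 - (-1)·0.0000 - (-1)·0.0000) / (6) = 1.8333
  x_2 = (2 - (-1)·1.8333 - (-3)·0.0000) / (-7) = -0.5476
  x_3 = (6 - (4)·1.8333 - (1)·-0.5476) / (9) = -0.0873
Iteration 2:
  x_1 = (11 - (-1)·-0.5476 - (-1)·-0.0873) / (6) = 1.7275
  x_2 = (2 - (-1)·1.7275 - (-3)·-0.0873) / (-7) = -0.4951
  x_3 = (6 - (4)·1.7275 - (1)·-0.4951) / (9) = -0.0461

(1.7275, -0.4951, -0.0461)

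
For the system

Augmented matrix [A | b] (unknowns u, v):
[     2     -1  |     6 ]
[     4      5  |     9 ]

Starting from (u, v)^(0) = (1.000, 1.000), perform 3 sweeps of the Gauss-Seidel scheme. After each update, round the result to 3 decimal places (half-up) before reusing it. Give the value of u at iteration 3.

Iteration 1:
  u = (6 - (-1)·1.000) / (2) = 3.500
  v = (9 - (4)·3.500) / (5) = -1.000
Iteration 2:
  u = (6 - (-1)·-1.000) / (2) = 2.500
  v = (9 - (4)·2.500) / (5) = -0.200
Iteration 3:
  u = (6 - (-1)·-0.200) / (2) = 2.900
  v = (9 - (4)·2.900) / (5) = -0.520

2.900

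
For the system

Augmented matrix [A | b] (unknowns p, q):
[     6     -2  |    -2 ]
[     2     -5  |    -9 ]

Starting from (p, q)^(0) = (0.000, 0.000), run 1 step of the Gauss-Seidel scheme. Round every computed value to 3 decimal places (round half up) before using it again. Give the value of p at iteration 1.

-0.333

Iteration 1:
  p = (-2 - (-2)·0.000) / (6) = -0.333
  q = (-9 - (2)·-0.333) / (-5) = 1.667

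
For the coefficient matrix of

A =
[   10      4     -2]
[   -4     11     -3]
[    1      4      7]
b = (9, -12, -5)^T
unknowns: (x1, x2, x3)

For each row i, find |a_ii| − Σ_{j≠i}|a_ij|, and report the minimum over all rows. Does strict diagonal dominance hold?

row 1: |10| − (4+2) = 4
row 2: |11| − (4+3) = 4
row 3: |7| − (1+4) = 2
minimum over rows = 2 → strictly diagonally dominant (convergence guaranteed)

2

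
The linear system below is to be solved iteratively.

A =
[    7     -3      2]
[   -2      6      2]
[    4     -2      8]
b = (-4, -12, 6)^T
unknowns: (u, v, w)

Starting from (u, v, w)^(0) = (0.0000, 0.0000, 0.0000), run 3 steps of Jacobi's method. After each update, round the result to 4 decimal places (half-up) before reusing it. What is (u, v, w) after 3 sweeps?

(-1.7704, -2.7262, 0.9613)

Iteration 1:
  u = (-4 - (-3)·0.0000 - (2)·0.0000) / (7) = -0.5714
  v = (-12 - (-2)·0.0000 - (2)·0.0000) / (6) = -2.0000
  w = (6 - (4)·0.0000 - (-2)·0.0000) / (8) = 0.7500
Iteration 2:
  u = (-4 - (-3)·-2.0000 - (2)·0.7500) / (7) = -1.6429
  v = (-12 - (-2)·-0.5714 - (2)·0.7500) / (6) = -2.4405
  w = (6 - (4)·-0.5714 - (-2)·-2.0000) / (8) = 0.5357
Iteration 3:
  u = (-4 - (-3)·-2.4405 - (2)·0.5357) / (7) = -1.7704
  v = (-12 - (-2)·-1.6429 - (2)·0.5357) / (6) = -2.7262
  w = (6 - (4)·-1.6429 - (-2)·-2.4405) / (8) = 0.9613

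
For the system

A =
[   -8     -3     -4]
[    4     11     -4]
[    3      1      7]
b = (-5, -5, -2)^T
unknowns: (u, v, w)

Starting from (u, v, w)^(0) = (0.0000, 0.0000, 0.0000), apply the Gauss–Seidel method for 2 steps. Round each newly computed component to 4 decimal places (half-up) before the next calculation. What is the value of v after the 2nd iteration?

Iteration 1:
  u = (-5 - (-3)·0.0000 - (-4)·0.0000) / (-8) = 0.6250
  v = (-5 - (4)·0.6250 - (-4)·0.0000) / (11) = -0.6818
  w = (-2 - (3)·0.6250 - (1)·-0.6818) / (7) = -0.4562
Iteration 2:
  u = (-5 - (-3)·-0.6818 - (-4)·-0.4562) / (-8) = 1.1088
  v = (-5 - (4)·1.1088 - (-4)·-0.4562) / (11) = -1.0236
  w = (-2 - (3)·1.1088 - (1)·-1.0236) / (7) = -0.6147

-1.0236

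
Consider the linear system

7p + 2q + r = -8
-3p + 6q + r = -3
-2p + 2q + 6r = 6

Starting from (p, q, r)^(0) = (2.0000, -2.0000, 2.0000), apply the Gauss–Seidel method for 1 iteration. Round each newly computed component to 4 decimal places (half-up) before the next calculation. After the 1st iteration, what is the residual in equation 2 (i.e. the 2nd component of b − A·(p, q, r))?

Iteration 1:
  p = (-8 - (2)·-2.0000 - (1)·2.0000) / (7) = -0.8571
  q = (-3 - (-3)·-0.8571 - (1)·2.0000) / (6) = -1.2619
  r = (6 - (-2)·-0.8571 - (2)·-1.2619) / (6) = 1.1349
Residual b − A·x = (-0.6114, 0.8652, 0.0002)

0.8652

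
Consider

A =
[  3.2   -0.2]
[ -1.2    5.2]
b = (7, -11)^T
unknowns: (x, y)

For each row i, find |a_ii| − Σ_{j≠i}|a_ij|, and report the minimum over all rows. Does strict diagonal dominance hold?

3

row 1: |3.2| − (0.2) = 3
row 2: |5.2| − (1.2) = 4
minimum over rows = 3 → strictly diagonally dominant (convergence guaranteed)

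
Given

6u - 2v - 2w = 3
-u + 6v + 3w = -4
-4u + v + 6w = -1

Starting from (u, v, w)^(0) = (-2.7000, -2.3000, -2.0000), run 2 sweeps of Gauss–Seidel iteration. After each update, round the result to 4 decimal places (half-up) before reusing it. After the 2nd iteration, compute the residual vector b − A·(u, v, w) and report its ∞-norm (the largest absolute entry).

Iteration 1:
  u = (3 - (-2)·-2.3000 - (-2)·-2.0000) / (6) = -0.9333
  v = (-4 - (-1)·-0.9333 - (3)·-2.0000) / (6) = 0.1778
  w = (-1 - (-4)·-0.9333 - (1)·0.1778) / (6) = -0.8185
Iteration 2:
  u = (3 - (-2)·0.1778 - (-2)·-0.8185) / (6) = 0.2864
  v = (-4 - (-1)·0.2864 - (3)·-0.8185) / (6) = -0.2097
  w = (-1 - (-4)·0.2864 - (1)·-0.2097) / (6) = 0.0592
Residual b − A·x = (0.9806, -2.6330, 0.0001); ∞-norm = 2.6330

2.6330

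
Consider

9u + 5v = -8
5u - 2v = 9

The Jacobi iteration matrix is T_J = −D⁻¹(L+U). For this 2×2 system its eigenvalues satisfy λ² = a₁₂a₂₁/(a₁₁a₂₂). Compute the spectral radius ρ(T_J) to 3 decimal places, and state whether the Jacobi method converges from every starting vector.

1.179

a₁₂a₂₁/(a₁₁a₂₂) = (5)·(5) / ((9)·(-2)) = -1.388889
ρ = √|-1.388889| = √1.388889 = 1.179
ρ > 1, so Jacobi diverges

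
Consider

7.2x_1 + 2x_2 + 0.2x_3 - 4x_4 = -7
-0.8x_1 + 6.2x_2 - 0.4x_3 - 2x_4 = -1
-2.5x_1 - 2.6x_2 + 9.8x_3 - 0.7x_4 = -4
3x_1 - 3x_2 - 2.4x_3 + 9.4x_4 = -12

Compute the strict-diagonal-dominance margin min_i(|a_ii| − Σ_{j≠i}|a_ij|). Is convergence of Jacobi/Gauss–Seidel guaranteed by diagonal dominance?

row 1: |7.2| − (2+0.2+4) = 1
row 2: |6.2| − (0.8+0.4+2) = 3
row 3: |9.8| − (2.5+2.6+0.7) = 4
row 4: |9.4| − (3+3+2.4) = 1
minimum over rows = 1 → strictly diagonally dominant (convergence guaranteed)

1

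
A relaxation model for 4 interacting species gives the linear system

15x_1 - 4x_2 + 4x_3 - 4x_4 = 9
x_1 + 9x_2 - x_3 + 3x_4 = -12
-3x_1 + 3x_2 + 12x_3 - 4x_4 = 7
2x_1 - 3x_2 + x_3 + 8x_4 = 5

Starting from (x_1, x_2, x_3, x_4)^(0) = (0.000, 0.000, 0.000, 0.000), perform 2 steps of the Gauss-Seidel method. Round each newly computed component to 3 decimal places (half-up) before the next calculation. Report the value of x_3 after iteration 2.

Iteration 1:
  x_1 = (9 - (-4)·0.000 - (4)·0.000 - (-4)·0.000) / (15) = 0.600
  x_2 = (-12 - (1)·0.600 - (-1)·0.000 - (3)·0.000) / (9) = -1.400
  x_3 = (7 - (-3)·0.600 - (3)·-1.400 - (-4)·0.000) / (12) = 1.083
  x_4 = (5 - (2)·0.600 - (-3)·-1.400 - (1)·1.083) / (8) = -0.185
Iteration 2:
  x_1 = (9 - (-4)·-1.400 - (4)·1.083 - (-4)·-0.185) / (15) = -0.111
  x_2 = (-12 - (1)·-0.111 - (-1)·1.083 - (3)·-0.185) / (9) = -1.139
  x_3 = (7 - (-3)·-0.111 - (3)·-1.139 - (-4)·-0.185) / (12) = 0.779
  x_4 = (5 - (2)·-0.111 - (-3)·-1.139 - (1)·0.779) / (8) = 0.128

0.779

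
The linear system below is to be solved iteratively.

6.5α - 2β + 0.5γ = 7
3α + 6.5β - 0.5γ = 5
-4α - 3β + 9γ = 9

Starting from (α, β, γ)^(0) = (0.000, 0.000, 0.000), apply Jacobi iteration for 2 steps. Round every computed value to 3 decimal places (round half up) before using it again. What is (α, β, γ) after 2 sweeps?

(1.237, 0.349, 1.735)

Iteration 1:
  α = (7 - (-2)·0.000 - (0.5)·0.000) / (6.5) = 1.077
  β = (5 - (3)·0.000 - (-0.5)·0.000) / (6.5) = 0.769
  γ = (9 - (-4)·0.000 - (-3)·0.000) / (9) = 1.000
Iteration 2:
  α = (7 - (-2)·0.769 - (0.5)·1.000) / (6.5) = 1.237
  β = (5 - (3)·1.077 - (-0.5)·1.000) / (6.5) = 0.349
  γ = (9 - (-4)·1.077 - (-3)·0.769) / (9) = 1.735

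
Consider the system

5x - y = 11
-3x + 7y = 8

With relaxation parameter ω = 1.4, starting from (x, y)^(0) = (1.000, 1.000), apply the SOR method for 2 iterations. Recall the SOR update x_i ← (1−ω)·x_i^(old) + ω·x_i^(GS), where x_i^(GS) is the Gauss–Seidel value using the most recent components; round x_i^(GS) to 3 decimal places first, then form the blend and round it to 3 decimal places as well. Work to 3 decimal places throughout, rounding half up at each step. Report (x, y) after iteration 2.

(2.729, 2.047)

Iteration 1:
  x: GS value = (11 - (-1)·1.000) / (5) = 2.400;  x ← (1−ω)·1.000 + ω·2.400 = 2.960
  y: GS value = (8 - (-3)·2.960) / (7) = 2.411;  y ← (1−ω)·1.000 + ω·2.411 = 2.975
Iteration 2:
  x: GS value = (11 - (-1)·2.975) / (5) = 2.795;  x ← (1−ω)·2.960 + ω·2.795 = 2.729
  y: GS value = (8 - (-3)·2.729) / (7) = 2.312;  y ← (1−ω)·2.975 + ω·2.312 = 2.047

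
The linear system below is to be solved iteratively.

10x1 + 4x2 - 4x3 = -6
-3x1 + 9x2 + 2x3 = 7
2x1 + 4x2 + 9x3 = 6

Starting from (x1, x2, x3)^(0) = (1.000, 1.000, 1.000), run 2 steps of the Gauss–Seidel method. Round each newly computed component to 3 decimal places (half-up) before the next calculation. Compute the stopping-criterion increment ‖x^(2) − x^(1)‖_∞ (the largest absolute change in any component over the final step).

Iteration 1:
  x1 = (-6 - (4)·1.000 - (-4)·1.000) / (10) = -0.600
  x2 = (7 - (-3)·-0.600 - (2)·1.000) / (9) = 0.356
  x3 = (6 - (2)·-0.600 - (4)·0.356) / (9) = 0.642
Iteration 2:
  x1 = (-6 - (4)·0.356 - (-4)·0.642) / (10) = -0.486
  x2 = (7 - (-3)·-0.486 - (2)·0.642) / (9) = 0.473
  x3 = (6 - (2)·-0.486 - (4)·0.473) / (9) = 0.564
Change: (0.114, 0.117, -0.078) → max |·| = 0.117

0.117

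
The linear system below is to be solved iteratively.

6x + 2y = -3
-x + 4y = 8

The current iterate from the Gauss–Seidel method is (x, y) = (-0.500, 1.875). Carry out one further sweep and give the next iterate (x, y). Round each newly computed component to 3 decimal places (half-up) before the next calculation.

One sweep:
  x = (-3 - (2)·1.875) / (6) = -1.125
  y = (8 - (-1)·-1.125) / (4) = 1.719

(-1.125, 1.719)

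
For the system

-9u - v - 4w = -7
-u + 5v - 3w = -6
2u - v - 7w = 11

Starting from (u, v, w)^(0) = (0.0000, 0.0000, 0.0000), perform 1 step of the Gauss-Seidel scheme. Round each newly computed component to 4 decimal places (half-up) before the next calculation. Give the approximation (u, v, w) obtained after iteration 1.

Iteration 1:
  u = (-7 - (-1)·0.0000 - (-4)·0.0000) / (-9) = 0.7778
  v = (-6 - (-1)·0.7778 - (-3)·0.0000) / (5) = -1.0444
  w = (11 - (2)·0.7778 - (-1)·-1.0444) / (-7) = -1.2000

(0.7778, -1.0444, -1.2000)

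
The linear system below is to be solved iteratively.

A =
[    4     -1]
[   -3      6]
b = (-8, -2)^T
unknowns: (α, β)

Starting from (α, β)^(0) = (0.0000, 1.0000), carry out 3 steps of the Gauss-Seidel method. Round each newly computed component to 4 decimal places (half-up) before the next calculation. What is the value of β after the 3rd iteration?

Iteration 1:
  α = (-8 - (-1)·1.0000) / (4) = -1.7500
  β = (-2 - (-3)·-1.7500) / (6) = -1.2083
Iteration 2:
  α = (-8 - (-1)·-1.2083) / (4) = -2.3021
  β = (-2 - (-3)·-2.3021) / (6) = -1.4844
Iteration 3:
  α = (-8 - (-1)·-1.4844) / (4) = -2.3711
  β = (-2 - (-3)·-2.3711) / (6) = -1.5189

-1.5189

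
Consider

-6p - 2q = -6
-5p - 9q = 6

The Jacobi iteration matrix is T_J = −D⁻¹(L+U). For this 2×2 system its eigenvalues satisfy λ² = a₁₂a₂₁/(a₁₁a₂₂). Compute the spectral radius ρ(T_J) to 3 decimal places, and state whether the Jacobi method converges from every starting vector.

0.430

a₁₂a₂₁/(a₁₁a₂₂) = (-2)·(-5) / ((-6)·(-9)) = 0.185185
ρ = √|0.185185| = √0.185185 = 0.430
ρ < 1, so Jacobi converges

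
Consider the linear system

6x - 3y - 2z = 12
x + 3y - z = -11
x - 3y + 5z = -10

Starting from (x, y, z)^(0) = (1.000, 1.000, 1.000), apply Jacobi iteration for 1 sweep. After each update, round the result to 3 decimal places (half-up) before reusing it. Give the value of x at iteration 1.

2.833

Iteration 1:
  x = (12 - (-3)·1.000 - (-2)·1.000) / (6) = 2.833
  y = (-11 - (1)·1.000 - (-1)·1.000) / (3) = -3.667
  z = (-10 - (1)·1.000 - (-3)·1.000) / (5) = -1.600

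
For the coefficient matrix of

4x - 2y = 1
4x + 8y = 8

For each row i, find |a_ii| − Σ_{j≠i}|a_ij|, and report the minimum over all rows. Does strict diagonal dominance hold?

2

row 1: |4| − (2) = 2
row 2: |8| − (4) = 4
minimum over rows = 2 → strictly diagonally dominant (convergence guaranteed)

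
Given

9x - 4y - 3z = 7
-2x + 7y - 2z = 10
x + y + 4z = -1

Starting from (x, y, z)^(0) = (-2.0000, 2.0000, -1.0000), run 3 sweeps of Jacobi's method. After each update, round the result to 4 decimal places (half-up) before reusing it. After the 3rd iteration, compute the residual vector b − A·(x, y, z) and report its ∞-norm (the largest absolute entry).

1.5702

Iteration 1:
  x = (7 - (-4)·2.0000 - (-3)·-1.0000) / (9) = 1.3333
  y = (10 - (-2)·-2.0000 - (-2)·-1.0000) / (7) = 0.5714
  z = (-1 - (1)·-2.0000 - (1)·2.0000) / (4) = -0.2500
Iteration 2:
  x = (7 - (-4)·0.5714 - (-3)·-0.2500) / (9) = 0.9484
  y = (10 - (-2)·1.3333 - (-2)·-0.2500) / (7) = 1.7381
  z = (-1 - (1)·1.3333 - (1)·0.5714) / (4) = -0.7262
Iteration 3:
  x = (7 - (-4)·1.7381 - (-3)·-0.7262) / (9) = 1.3082
  y = (10 - (-2)·0.9484 - (-2)·-0.7262) / (7) = 1.4921
  z = (-1 - (1)·0.9484 - (1)·1.7381) / (4) = -0.9216
Residual b − A·x = (-1.5702, 0.3285, -0.1139); ∞-norm = 1.5702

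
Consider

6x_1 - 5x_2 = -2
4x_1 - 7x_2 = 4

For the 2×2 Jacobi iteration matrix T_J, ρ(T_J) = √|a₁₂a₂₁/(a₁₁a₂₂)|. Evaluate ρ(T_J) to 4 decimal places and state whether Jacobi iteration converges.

a₁₂a₂₁/(a₁₁a₂₂) = (-5)·(4) / ((6)·(-7)) = 0.476190
ρ = √|0.476190| = √0.476190 = 0.6901
ρ < 1, so Jacobi converges

0.6901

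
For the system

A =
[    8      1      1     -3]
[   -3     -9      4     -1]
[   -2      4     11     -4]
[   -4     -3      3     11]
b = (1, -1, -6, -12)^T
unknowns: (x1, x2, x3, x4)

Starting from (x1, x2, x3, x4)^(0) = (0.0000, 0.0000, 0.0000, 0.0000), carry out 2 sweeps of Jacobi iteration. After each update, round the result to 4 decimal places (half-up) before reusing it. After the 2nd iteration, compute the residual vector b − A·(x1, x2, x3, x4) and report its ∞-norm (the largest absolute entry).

1.2508

Iteration 1:
  x1 = (1 - (1)·0.0000 - (1)·0.0000 - (-3)·0.0000) / (8) = 0.1250
  x2 = (-1 - (-3)·0.0000 - (4)·0.0000 - (-1)·0.0000) / (-9) = 0.1111
  x3 = (-6 - (-2)·0.0000 - (4)·0.0000 - (-4)·0.0000) / (11) = -0.5455
  x4 = (-12 - (-4)·0.0000 - (-3)·0.0000 - (3)·0.0000) / (11) = -1.0909
Iteration 2:
  x1 = (1 - (1)·0.1111 - (1)·-0.5455 - (-3)·-1.0909) / (8) = -0.2298
  x2 = (-1 - (-3)·0.1250 - (4)·-0.5455 - (-1)·-1.0909) / (-9) = -0.0518
  x3 = (-6 - (-2)·0.1250 - (4)·0.1111 - (-4)·-1.0909) / (11) = -0.9598
  x4 = (-12 - (-4)·0.1250 - (-3)·0.1111 - (3)·-0.5455) / (11) = -0.8664
Residual b − A·x = (1.2508, 0.8172, 0.8398, -0.6648); ∞-norm = 1.2508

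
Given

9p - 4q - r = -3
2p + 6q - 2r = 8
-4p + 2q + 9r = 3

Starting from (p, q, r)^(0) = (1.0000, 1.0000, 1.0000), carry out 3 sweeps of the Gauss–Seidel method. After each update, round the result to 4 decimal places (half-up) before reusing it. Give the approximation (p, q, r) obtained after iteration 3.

Iteration 1:
  p = (-3 - (-4)·1.0000 - (-1)·1.0000) / (9) = 0.2222
  q = (8 - (2)·0.2222 - (-2)·1.0000) / (6) = 1.5926
  r = (3 - (-4)·0.2222 - (2)·1.5926) / (9) = 0.0782
Iteration 2:
  p = (-3 - (-4)·1.5926 - (-1)·0.0782) / (9) = 0.3832
  q = (8 - (2)·0.3832 - (-2)·0.0782) / (6) = 1.2317
  r = (3 - (-4)·0.3832 - (2)·1.2317) / (9) = 0.2299
Iteration 3:
  p = (-3 - (-4)·1.2317 - (-1)·0.2299) / (9) = 0.2396
  q = (8 - (2)·0.2396 - (-2)·0.2299) / (6) = 1.3301
  r = (3 - (-4)·0.2396 - (2)·1.3301) / (9) = 0.1442

(0.2396, 1.3301, 0.1442)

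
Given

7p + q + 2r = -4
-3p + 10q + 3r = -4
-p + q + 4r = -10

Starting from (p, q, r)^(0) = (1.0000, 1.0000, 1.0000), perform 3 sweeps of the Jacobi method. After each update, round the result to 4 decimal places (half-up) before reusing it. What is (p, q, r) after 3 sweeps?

(0.1786, 0.4550, -2.4625)

Iteration 1:
  p = (-4 - (1)·1.0000 - (2)·1.0000) / (7) = -1.0000
  q = (-4 - (-3)·1.0000 - (3)·1.0000) / (10) = -0.4000
  r = (-10 - (-1)·1.0000 - (1)·1.0000) / (4) = -2.5000
Iteration 2:
  p = (-4 - (1)·-0.4000 - (2)·-2.5000) / (7) = 0.2000
  q = (-4 - (-3)·-1.0000 - (3)·-2.5000) / (10) = 0.0500
  r = (-10 - (-1)·-1.0000 - (1)·-0.4000) / (4) = -2.6500
Iteration 3:
  p = (-4 - (1)·0.0500 - (2)·-2.6500) / (7) = 0.1786
  q = (-4 - (-3)·0.2000 - (3)·-2.6500) / (10) = 0.4550
  r = (-10 - (-1)·0.2000 - (1)·0.0500) / (4) = -2.4625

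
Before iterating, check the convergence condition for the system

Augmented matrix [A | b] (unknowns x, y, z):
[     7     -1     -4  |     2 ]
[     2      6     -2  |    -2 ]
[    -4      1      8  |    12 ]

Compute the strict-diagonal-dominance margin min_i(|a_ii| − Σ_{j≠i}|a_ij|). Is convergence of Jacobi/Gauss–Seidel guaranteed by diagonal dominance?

2

row 1: |7| − (1+4) = 2
row 2: |6| − (2+2) = 2
row 3: |8| − (4+1) = 3
minimum over rows = 2 → strictly diagonally dominant (convergence guaranteed)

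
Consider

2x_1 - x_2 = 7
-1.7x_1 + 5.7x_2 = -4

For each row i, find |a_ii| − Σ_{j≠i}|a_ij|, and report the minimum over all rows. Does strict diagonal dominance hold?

row 1: |2| − (1) = 1
row 2: |5.7| − (1.7) = 4
minimum over rows = 1 → strictly diagonally dominant (convergence guaranteed)

1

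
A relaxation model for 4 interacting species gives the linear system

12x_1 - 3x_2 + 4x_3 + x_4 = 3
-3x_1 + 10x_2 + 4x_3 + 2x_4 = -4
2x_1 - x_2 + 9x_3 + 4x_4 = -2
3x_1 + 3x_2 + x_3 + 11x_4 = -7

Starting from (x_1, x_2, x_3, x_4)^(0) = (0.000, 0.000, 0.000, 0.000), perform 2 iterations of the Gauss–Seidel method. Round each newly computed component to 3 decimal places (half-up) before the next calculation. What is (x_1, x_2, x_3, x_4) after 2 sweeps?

Iteration 1:
  x_1 = (3 - (-3)·0.000 - (4)·0.000 - (1)·0.000) / (12) = 0.250
  x_2 = (-4 - (-3)·0.250 - (4)·0.000 - (2)·0.000) / (10) = -0.325
  x_3 = (-2 - (2)·0.250 - (-1)·-0.325 - (4)·0.000) / (9) = -0.314
  x_4 = (-7 - (3)·0.250 - (3)·-0.325 - (1)·-0.314) / (11) = -0.587
Iteration 2:
  x_1 = (3 - (-3)·-0.325 - (4)·-0.314 - (1)·-0.587) / (12) = 0.322
  x_2 = (-4 - (-3)·0.322 - (4)·-0.314 - (2)·-0.587) / (10) = -0.060
  x_3 = (-2 - (2)·0.322 - (-1)·-0.060 - (4)·-0.587) / (9) = -0.040
  x_4 = (-7 - (3)·0.322 - (3)·-0.060 - (1)·-0.040) / (11) = -0.704

(0.322, -0.060, -0.040, -0.704)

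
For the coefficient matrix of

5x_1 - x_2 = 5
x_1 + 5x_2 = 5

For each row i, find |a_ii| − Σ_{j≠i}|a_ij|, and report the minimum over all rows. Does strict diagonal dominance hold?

row 1: |5| − (1) = 4
row 2: |5| − (1) = 4
minimum over rows = 4 → strictly diagonally dominant (convergence guaranteed)

4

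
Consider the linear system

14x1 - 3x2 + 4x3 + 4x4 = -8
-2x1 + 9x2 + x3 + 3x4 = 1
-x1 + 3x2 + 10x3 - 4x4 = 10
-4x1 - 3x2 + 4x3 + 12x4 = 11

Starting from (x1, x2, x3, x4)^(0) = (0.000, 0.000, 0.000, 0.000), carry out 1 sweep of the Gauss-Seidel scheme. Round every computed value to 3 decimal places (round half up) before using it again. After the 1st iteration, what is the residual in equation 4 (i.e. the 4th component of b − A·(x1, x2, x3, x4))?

0.004

Iteration 1:
  x1 = (-8 - (-3)·0.000 - (4)·0.000 - (4)·0.000) / (14) = -0.571
  x2 = (1 - (-2)·-0.571 - (1)·0.000 - (3)·0.000) / (9) = -0.016
  x3 = (10 - (-1)·-0.571 - (3)·-0.016 - (-4)·0.000) / (10) = 0.948
  x4 = (11 - (-4)·-0.571 - (-3)·-0.016 - (4)·0.948) / (12) = 0.406
Residual b − A·x = (-5.470, -2.164, 1.621, 0.004)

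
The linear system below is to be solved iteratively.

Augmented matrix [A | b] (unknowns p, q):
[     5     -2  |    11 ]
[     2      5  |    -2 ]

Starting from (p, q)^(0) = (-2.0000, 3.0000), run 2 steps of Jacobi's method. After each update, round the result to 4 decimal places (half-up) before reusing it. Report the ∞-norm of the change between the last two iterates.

Iteration 1:
  p = (11 - (-2)·3.0000) / (5) = 3.4000
  q = (-2 - (2)·-2.0000) / (5) = 0.4000
Iteration 2:
  p = (11 - (-2)·0.4000) / (5) = 2.3600
  q = (-2 - (2)·3.4000) / (5) = -1.7600
Change: (-1.0400, -2.1600) → max |·| = 2.1600

2.1600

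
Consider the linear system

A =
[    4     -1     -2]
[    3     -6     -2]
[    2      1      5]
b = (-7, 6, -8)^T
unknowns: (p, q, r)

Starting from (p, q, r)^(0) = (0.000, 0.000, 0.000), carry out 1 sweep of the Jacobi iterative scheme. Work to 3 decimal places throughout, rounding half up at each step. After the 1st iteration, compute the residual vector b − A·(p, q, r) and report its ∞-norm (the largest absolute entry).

4.500

Iteration 1:
  p = (-7 - (-1)·0.000 - (-2)·0.000) / (4) = -1.750
  q = (6 - (3)·0.000 - (-2)·0.000) / (-6) = -1.000
  r = (-8 - (2)·0.000 - (1)·0.000) / (5) = -1.600
Residual b − A·x = (-4.200, 2.050, 4.500); ∞-norm = 4.500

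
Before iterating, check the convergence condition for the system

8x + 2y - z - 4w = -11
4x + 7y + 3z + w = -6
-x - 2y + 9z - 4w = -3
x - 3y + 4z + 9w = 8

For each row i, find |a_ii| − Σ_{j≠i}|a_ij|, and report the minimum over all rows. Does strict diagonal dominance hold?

row 1: |8| − (2+1+4) = 1
row 2: |7| − (4+3+1) = -1
row 3: |9| − (1+2+4) = 2
row 4: |9| − (1+3+4) = 1
minimum over rows = -1 → not strictly diagonally dominant

-1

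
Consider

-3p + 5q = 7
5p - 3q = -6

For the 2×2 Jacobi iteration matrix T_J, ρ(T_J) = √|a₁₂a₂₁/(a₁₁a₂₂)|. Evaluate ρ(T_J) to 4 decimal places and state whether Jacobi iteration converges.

1.6667

a₁₂a₂₁/(a₁₁a₂₂) = (5)·(5) / ((-3)·(-3)) = 2.777778
ρ = √|2.777778| = √2.777778 = 1.6667
ρ > 1, so Jacobi diverges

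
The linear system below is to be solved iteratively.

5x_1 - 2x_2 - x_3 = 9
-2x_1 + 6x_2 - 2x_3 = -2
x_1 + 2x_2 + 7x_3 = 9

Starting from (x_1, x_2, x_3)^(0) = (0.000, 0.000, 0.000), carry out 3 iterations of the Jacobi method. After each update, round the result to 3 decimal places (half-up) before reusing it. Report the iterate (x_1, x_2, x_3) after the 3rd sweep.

(2.303, 0.683, 0.812)

Iteration 1:
  x_1 = (9 - (-2)·0.000 - (-1)·0.000) / (5) = 1.800
  x_2 = (-2 - (-2)·0.000 - (-2)·0.000) / (6) = -0.333
  x_3 = (9 - (1)·0.000 - (2)·0.000) / (7) = 1.286
Iteration 2:
  x_1 = (9 - (-2)·-0.333 - (-1)·1.286) / (5) = 1.924
  x_2 = (-2 - (-2)·1.800 - (-2)·1.286) / (6) = 0.695
  x_3 = (9 - (1)·1.800 - (2)·-0.333) / (7) = 1.124
Iteration 3:
  x_1 = (9 - (-2)·0.695 - (-1)·1.124) / (5) = 2.303
  x_2 = (-2 - (-2)·1.924 - (-2)·1.124) / (6) = 0.683
  x_3 = (9 - (1)·1.924 - (2)·0.695) / (7) = 0.812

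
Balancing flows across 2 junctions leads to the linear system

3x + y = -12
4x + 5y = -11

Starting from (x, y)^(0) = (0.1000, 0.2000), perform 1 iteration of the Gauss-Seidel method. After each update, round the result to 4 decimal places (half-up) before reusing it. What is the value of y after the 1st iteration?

Iteration 1:
  x = (-12 - (1)·0.2000) / (3) = -4.0667
  y = (-11 - (4)·-4.0667) / (5) = 1.0534

1.0534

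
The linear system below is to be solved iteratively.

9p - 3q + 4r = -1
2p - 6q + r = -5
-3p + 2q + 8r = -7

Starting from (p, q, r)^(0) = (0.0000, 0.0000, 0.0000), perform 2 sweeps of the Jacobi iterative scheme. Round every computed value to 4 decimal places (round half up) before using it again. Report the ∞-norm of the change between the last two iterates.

Iteration 1:
  p = (-1 - (-3)·0.0000 - (4)·0.0000) / (9) = -0.1111
  q = (-5 - (2)·0.0000 - (1)·0.0000) / (-6) = 0.8333
  r = (-7 - (-3)·0.0000 - (2)·0.0000) / (8) = -0.8750
Iteration 2:
  p = (-1 - (-3)·0.8333 - (4)·-0.8750) / (9) = 0.5555
  q = (-5 - (2)·-0.1111 - (1)·-0.8750) / (-6) = 0.6505
  r = (-7 - (-3)·-0.1111 - (2)·0.8333) / (8) = -1.1250
Change: (0.6666, -0.1828, -0.2500) → max |·| = 0.6666

0.6666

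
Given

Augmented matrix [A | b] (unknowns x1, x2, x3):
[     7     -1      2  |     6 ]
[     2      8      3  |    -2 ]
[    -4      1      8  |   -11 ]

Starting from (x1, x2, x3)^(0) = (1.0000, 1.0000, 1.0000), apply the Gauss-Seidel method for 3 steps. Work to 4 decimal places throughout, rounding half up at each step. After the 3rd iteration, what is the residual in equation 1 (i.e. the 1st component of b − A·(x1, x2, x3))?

Iteration 1:
  x1 = (6 - (-1)·1.0000 - (2)·1.0000) / (7) = 0.7143
  x2 = (-2 - (2)·0.7143 - (3)·1.0000) / (8) = -0.8036
  x3 = (-11 - (-4)·0.7143 - (1)·-0.8036) / (8) = -0.9174
Iteration 2:
  x1 = (6 - (-1)·-0.8036 - (2)·-0.9174) / (7) = 1.0045
  x2 = (-2 - (2)·1.0045 - (3)·-0.9174) / (8) = -0.1571
  x3 = (-11 - (-4)·1.0045 - (1)·-0.1571) / (8) = -0.8531
Iteration 3:
  x1 = (6 - (-1)·-0.1571 - (2)·-0.8531) / (7) = 1.0784
  x2 = (-2 - (2)·1.0784 - (3)·-0.8531) / (8) = -0.1997
  x3 = (-11 - (-4)·1.0784 - (1)·-0.1997) / (8) = -0.8108
Residual b − A·x = (-0.1269, -0.1268, -0.0003)

-0.1269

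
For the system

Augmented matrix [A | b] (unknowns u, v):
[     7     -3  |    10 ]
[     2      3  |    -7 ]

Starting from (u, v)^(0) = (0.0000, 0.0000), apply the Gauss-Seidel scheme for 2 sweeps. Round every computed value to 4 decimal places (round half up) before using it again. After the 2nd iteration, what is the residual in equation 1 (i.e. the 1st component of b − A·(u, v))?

Iteration 1:
  u = (10 - (-3)·0.0000) / (7) = 1.4286
  v = (-7 - (2)·1.4286) / (3) = -3.2857
Iteration 2:
  u = (10 - (-3)·-3.2857) / (7) = 0.0204
  v = (-7 - (2)·0.0204) / (3) = -2.3469
Residual b − A·x = (2.8165, -0.0001)

2.8165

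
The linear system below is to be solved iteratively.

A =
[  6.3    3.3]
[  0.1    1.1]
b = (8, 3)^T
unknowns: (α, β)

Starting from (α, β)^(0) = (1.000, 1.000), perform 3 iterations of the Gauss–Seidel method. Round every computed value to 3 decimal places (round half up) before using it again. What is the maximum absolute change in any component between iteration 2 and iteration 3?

0.041

Iteration 1:
  α = (8 - (3.3)·1.000) / (6.3) = 0.746
  β = (3 - (0.1)·0.746) / (1.1) = 2.659
Iteration 2:
  α = (8 - (3.3)·2.659) / (6.3) = -0.123
  β = (3 - (0.1)·-0.123) / (1.1) = 2.738
Iteration 3:
  α = (8 - (3.3)·2.738) / (6.3) = -0.164
  β = (3 - (0.1)·-0.164) / (1.1) = 2.742
Change: (-0.041, 0.004) → max |·| = 0.041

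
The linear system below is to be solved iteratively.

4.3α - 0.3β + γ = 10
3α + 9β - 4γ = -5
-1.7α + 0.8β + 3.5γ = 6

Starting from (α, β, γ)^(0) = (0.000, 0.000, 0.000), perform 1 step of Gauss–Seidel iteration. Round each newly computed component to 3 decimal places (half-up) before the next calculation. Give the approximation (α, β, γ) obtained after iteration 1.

Iteration 1:
  α = (10 - (-0.3)·0.000 - (1)·0.000) / (4.3) = 2.326
  β = (-5 - (3)·2.326 - (-4)·0.000) / (9) = -1.331
  γ = (6 - (-1.7)·2.326 - (0.8)·-1.331) / (3.5) = 3.148

(2.326, -1.331, 3.148)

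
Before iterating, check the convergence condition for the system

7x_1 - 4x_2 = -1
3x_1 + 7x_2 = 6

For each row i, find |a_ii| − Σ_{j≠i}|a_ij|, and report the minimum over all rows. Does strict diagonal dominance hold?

3

row 1: |7| − (4) = 3
row 2: |7| − (3) = 4
minimum over rows = 3 → strictly diagonally dominant (convergence guaranteed)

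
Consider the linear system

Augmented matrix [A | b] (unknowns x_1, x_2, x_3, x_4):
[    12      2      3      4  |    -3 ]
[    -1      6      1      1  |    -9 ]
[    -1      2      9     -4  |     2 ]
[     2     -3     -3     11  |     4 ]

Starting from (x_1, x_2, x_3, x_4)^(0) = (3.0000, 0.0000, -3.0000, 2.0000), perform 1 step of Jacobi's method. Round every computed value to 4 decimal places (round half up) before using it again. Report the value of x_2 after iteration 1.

-0.8333

Iteration 1:
  x_1 = (-3 - (2)·0.0000 - (3)·-3.0000 - (4)·2.0000) / (12) = -0.1667
  x_2 = (-9 - (-1)·3.0000 - (1)·-3.0000 - (1)·2.0000) / (6) = -0.8333
  x_3 = (2 - (-1)·3.0000 - (2)·0.0000 - (-4)·2.0000) / (9) = 1.4444
  x_4 = (4 - (2)·3.0000 - (-3)·0.0000 - (-3)·-3.0000) / (11) = -1.0000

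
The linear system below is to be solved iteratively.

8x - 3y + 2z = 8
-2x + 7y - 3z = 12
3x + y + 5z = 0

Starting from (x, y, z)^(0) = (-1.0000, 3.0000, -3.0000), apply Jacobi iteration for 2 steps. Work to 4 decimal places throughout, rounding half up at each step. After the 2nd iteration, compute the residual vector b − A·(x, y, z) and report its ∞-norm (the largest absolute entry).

Iteration 1:
  x = (8 - (-3)·3.0000 - (2)·-3.0000) / (8) = 2.8750
  y = (12 - (-2)·-1.0000 - (-3)·-3.0000) / (7) = 0.1429
  z = (0 - (3)·-1.0000 - (1)·3.0000) / (5) = 0.0000
Iteration 2:
  x = (8 - (-3)·0.1429 - (2)·0.0000) / (8) = 1.0536
  y = (12 - (-2)·2.8750 - (-3)·0.0000) / (7) = 2.5357
  z = (0 - (3)·2.8750 - (1)·0.1429) / (5) = -1.7536
Residual b − A·x = (10.6855, -8.9035, 3.0715); ∞-norm = 10.6855

10.6855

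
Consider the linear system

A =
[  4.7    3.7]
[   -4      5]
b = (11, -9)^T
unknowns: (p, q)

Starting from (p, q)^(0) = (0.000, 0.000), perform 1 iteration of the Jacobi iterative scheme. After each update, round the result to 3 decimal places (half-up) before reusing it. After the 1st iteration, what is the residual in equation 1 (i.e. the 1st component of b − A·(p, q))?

6.662

Iteration 1:
  p = (11 - (3.7)·0.000) / (4.7) = 2.340
  q = (-9 - (-4)·0.000) / (5) = -1.800
Residual b − A·x = (6.662, 9.360)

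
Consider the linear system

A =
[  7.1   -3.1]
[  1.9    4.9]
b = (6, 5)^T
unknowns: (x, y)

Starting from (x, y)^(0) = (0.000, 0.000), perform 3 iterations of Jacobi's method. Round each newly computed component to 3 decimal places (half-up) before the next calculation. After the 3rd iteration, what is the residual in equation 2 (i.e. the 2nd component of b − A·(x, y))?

0.271

Iteration 1:
  x = (6 - (-3.1)·0.000) / (7.1) = 0.845
  y = (5 - (1.9)·0.000) / (4.9) = 1.020
Iteration 2:
  x = (6 - (-3.1)·1.020) / (7.1) = 1.290
  y = (5 - (1.9)·0.845) / (4.9) = 0.693
Iteration 3:
  x = (6 - (-3.1)·0.693) / (7.1) = 1.148
  y = (5 - (1.9)·1.290) / (4.9) = 0.520
Residual b − A·x = (-0.539, 0.271)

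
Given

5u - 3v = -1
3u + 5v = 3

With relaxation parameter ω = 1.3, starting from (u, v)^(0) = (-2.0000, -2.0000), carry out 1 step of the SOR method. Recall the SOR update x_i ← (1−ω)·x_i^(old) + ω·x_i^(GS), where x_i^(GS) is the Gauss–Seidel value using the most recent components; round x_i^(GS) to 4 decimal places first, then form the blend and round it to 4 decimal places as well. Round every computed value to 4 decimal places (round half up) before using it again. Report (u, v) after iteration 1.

(-1.2200, 2.3316)

Iteration 1:
  u: GS value = (-1 - (-3)·-2.0000) / (5) = -1.4000;  u ← (1−ω)·-2.0000 + ω·-1.4000 = -1.2200
  v: GS value = (3 - (3)·-1.2200) / (5) = 1.3320;  v ← (1−ω)·-2.0000 + ω·1.3320 = 2.3316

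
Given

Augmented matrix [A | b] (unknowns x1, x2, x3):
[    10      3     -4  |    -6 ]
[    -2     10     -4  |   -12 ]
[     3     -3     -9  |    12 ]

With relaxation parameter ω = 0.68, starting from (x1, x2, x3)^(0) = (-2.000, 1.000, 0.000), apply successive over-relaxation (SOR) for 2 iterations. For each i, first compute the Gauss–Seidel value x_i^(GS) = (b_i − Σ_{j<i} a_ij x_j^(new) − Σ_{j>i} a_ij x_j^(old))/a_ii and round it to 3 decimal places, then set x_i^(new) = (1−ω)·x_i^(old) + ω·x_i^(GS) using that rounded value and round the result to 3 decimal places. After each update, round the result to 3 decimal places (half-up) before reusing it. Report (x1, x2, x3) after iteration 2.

(-0.956, -1.442, -1.129)

Iteration 1:
  x1: GS value = (-6 - (3)·1.000 - (-4)·0.000) / (10) = -0.900;  x1 ← (1−ω)·-2.000 + ω·-0.900 = -1.252
  x2: GS value = (-12 - (-2)·-1.252 - (-4)·0.000) / (10) = -1.450;  x2 ← (1−ω)·1.000 + ω·-1.450 = -0.666
  x3: GS value = (12 - (3)·-1.252 - (-3)·-0.666) / (-9) = -1.529;  x3 ← (1−ω)·0.000 + ω·-1.529 = -1.040
Iteration 2:
  x1: GS value = (-6 - (3)·-0.666 - (-4)·-1.040) / (10) = -0.816;  x1 ← (1−ω)·-1.252 + ω·-0.816 = -0.956
  x2: GS value = (-12 - (-2)·-0.956 - (-4)·-1.040) / (10) = -1.807;  x2 ← (1−ω)·-0.666 + ω·-1.807 = -1.442
  x3: GS value = (12 - (3)·-0.956 - (-3)·-1.442) / (-9) = -1.171;  x3 ← (1−ω)·-1.040 + ω·-1.171 = -1.129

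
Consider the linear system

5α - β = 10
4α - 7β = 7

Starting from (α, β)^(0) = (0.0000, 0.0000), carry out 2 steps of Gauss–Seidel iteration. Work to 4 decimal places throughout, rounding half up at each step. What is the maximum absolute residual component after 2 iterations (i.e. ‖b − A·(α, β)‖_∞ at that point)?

0.0162

Iteration 1:
  α = (10 - (-1)·0.0000) / (5) = 2.0000
  β = (7 - (4)·2.0000) / (-7) = 0.1429
Iteration 2:
  α = (10 - (-1)·0.1429) / (5) = 2.0286
  β = (7 - (4)·2.0286) / (-7) = 0.1592
Residual b − A·x = (0.0162, 0.0000); ∞-norm = 0.0162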